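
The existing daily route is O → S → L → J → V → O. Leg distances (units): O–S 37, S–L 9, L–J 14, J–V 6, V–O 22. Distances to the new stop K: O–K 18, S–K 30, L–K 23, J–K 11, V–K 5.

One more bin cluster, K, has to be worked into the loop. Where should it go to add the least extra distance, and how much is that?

Insertion cost between consecutive stops i–j is d(i,K) + d(K,j) − d(i,j):
  between O and S: 18 + 30 − 37 = 11
  between S and L: 30 + 23 − 9 = 44
  between L and J: 23 + 11 − 14 = 20
  between J and V: 11 + 5 − 6 = 10
  between V and O: 5 + 18 − 22 = 1
Cheapest insertion is between V and O, adding 1.
New total = 88 + 1 = 89.

Adding 1 by placing K on the V–O leg.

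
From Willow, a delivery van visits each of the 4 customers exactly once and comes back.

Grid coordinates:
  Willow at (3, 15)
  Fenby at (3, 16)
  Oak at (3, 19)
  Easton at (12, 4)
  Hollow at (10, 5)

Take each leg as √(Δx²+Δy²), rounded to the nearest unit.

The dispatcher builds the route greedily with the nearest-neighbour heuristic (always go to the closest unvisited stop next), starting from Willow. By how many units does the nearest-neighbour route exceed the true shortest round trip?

Willow: Fenby=1, Oak=4, Hollow=12, Easton=14 ⇒ Fenby
Fenby: Oak=3, Hollow=13, Easton=15 ⇒ Oak
Oak: Hollow=16, Easton=17 ⇒ Hollow
Hollow: Easton=2 ⇒ Easton
NN route Willow → Fenby → Oak → Hollow → Easton → Willow costs 36.
Optimal: Willow → Fenby → Oak → Easton → Hollow → Willow costs 35 (by enumerating all 12 distinct tours).
Excess = 36 − 35 = 1.

1 longer than the optimal tour.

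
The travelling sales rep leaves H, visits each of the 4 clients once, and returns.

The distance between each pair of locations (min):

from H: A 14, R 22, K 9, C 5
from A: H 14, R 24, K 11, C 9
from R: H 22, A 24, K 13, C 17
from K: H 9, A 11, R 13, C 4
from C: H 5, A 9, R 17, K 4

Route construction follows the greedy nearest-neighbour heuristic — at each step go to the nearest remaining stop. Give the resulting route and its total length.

66 min along H → C → K → A → R → H.

At H the remaining stops are C 5, K 9, A 14, R 22; go to C.
At C the remaining stops are K 4, A 9, R 17; go to K.
At K the remaining stops are A 11, R 13; go to A.
At A the remaining stops are R 24; go to R.
Return R→H: 22.
Total = 5 + 4 + 11 + 24 + 22 = 66.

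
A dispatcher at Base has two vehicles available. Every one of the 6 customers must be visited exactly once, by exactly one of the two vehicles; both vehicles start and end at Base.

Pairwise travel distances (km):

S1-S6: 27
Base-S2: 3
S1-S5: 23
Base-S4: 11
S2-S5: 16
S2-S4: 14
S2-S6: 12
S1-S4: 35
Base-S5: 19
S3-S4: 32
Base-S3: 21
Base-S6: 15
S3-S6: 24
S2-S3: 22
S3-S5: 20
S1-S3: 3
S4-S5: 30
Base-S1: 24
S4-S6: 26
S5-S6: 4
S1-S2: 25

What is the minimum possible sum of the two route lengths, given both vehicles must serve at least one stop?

88 km — the smallest possible combined total.

Check every non-empty split of the stops between the two vehicles; for each half take its own optimal tour:
  {S1} + {S2, S3, S4, S5, S6}: 48 + 82 = 130
  {S2} + {S1, S3, S4, S5, S6}: 6 + 88 = 94
  {S1, S2} + {S3, S4, S5, S6}: 52 + 82 = 134
  {S3} + {S1, S2, S4, S5, S6}: 42 + 88 = 130
  {S1, S3} + {S2, S4, S5, S6}: 48 + 60 = 108
  {S2, S3} + {S1, S4, S5, S6}: 46 + 88 = 134
  … (31 splits in total)
  {S4} + {S1, S2, S3, S5, S6}: 22 + 66 = 88  ← best
Best: vehicle 1 Base → S4 → Base = 22; vehicle 2 Base → S1 → S3 → S5 → S6 → S2 → Base = 66; combined 88.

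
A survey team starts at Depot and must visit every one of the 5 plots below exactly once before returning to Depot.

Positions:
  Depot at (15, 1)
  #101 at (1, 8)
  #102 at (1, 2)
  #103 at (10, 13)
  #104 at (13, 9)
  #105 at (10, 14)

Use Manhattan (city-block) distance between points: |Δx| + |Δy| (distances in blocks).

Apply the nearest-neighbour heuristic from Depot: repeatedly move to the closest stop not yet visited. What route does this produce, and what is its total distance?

Nearest-neighbour total = 54 blocks; route Depot → #104 → #103 → #105 → #101 → #102 → Depot.

At Depot the remaining stops are #104 10, #102 15, #103 17, #105 18, #101 21; go to #104.
At #104 the remaining stops are #103 7, #105 8, #101 13, #102 19; go to #103.
At #103 the remaining stops are #105 1, #101 14, #102 20; go to #105.
At #105 the remaining stops are #101 15, #102 21; go to #101.
At #101 the remaining stops are #102 6; go to #102.
Return #102→Depot: 15.
Total = 10 + 7 + 1 + 15 + 6 + 15 = 54.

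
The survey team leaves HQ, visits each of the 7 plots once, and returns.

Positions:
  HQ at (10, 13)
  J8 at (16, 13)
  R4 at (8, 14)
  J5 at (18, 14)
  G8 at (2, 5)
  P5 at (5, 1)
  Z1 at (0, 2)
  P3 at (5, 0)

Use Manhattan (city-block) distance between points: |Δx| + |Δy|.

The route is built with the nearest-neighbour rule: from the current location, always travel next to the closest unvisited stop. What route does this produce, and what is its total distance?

At HQ the remaining stops are R4 3, J8 6, J5 9, G8 16, P5 17, P3 18, Z1 21; go to R4.
At R4 the remaining stops are J8 9, J5 10, G8 15, P5 16, P3 17, Z1 20; go to J8.
At J8 the remaining stops are J5 3, G8 22, P5 23, P3 24, Z1 27; go to J5.
At J5 the remaining stops are G8 25, P5 26, P3 27, Z1 30; go to G8.
At G8 the remaining stops are Z1 5, P5 7, P3 8; go to Z1.
At Z1 the remaining stops are P5 6, P3 7; go to P5.
At P5 the remaining stops are P3 1; go to P3.
Return P3→HQ: 18.
Total = 3 + 9 + 3 + 25 + 5 + 6 + 1 + 18 = 70.

Nearest-neighbour total = 70; route HQ → R4 → J8 → J5 → G8 → Z1 → P5 → P3 → HQ.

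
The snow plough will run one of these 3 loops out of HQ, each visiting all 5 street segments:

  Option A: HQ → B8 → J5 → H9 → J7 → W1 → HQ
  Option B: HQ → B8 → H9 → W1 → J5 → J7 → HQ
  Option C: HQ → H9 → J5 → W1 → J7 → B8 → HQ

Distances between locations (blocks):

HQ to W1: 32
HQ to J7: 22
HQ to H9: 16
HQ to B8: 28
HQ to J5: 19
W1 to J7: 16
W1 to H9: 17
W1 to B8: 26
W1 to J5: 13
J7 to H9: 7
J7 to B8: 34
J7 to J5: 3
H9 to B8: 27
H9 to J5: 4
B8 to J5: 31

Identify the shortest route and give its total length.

Option A: 28 + 31 + 4 + 7 + 16 + 32 = 118
Option B: 28 + 27 + 17 + 13 + 3 + 22 = 110
Option C: 16 + 4 + 13 + 16 + 34 + 28 = 111

110 blocks — Option B is the shortest.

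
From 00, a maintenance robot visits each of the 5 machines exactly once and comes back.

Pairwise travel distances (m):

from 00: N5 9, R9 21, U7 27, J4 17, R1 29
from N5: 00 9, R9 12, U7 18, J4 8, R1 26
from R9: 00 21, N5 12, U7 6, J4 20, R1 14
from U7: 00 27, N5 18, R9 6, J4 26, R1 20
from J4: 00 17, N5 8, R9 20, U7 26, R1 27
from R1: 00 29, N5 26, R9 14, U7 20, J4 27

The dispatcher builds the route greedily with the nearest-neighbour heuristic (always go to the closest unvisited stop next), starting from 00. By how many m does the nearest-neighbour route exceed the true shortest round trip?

From 00: N5=9, J4=17, R9=21, U7=27, R1=29 → choose N5 (9).
From N5: J4=8, R9=12, U7=18, R1=26 → choose J4 (8).
From J4: R9=20, U7=26, R1=27 → choose R9 (20).
From R9: U7=6, R1=14 → choose U7 (6).
From U7: R1=20 → choose R1 (20).
NN route 00 → N5 → J4 → R9 → U7 → R1 → 00 costs 92.
Optimal: 00 → N5 → R9 → U7 → R1 → J4 → 00 costs 91 (by enumerating all 60 distinct tours).
Excess = 92 − 91 = 1.

The nearest-neighbour route is 1 m longer than optimal.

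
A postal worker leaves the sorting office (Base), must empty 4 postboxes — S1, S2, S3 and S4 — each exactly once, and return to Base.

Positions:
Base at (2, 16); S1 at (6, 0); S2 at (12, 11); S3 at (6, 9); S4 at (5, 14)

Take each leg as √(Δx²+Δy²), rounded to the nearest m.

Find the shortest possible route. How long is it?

With 4 stops there are 4!/2 = 12 distinct round trips (a route and its reverse cost the same).
Base - S1 - S2 - S3 - S4 - Base: 16+13+6+5+4 = 44
Base - S1 - S2 - S4 - S3 - Base: 16+13+8+5+8 = 50
Base - S1 - S3 - S2 - S4 - Base: 16+9+6+8+4 = 43
Base - S1 - S3 - S4 - S2 - Base: 16+9+5+8+11 = 49
Base - S1 - S4 - S2 - S3 - Base: 16+14+8+6+8 = 52
Base - S1 - S4 - S3 - S2 - Base: 16+14+5+6+11 = 52
Base - S2 - S1 - S3 - S4 - Base: 11+13+9+5+4 = 42
Base - S2 - S1 - S4 - S3 - Base: 11+13+14+5+8 = 51
Base - S2 - S3 - S1 - S4 - Base: 11+6+9+14+4 = 44
Base - S2 - S4 - S1 - S3 - Base: 11+8+14+9+8 = 50
Base - S3 - S1 - S2 - S4 - Base: 8+9+13+8+4 = 42
Base - S3 - S2 - S1 - S4 - Base: 8+6+13+14+4 = 45
The minimum is 42.
One optimal route: Base → S2 → S1 → S3 → S4 → Base (or its reverse).

Minimum total distance: 42 m.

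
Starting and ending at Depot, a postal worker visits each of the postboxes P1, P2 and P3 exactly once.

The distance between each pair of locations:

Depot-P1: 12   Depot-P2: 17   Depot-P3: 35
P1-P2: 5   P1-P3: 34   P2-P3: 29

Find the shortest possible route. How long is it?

There are 3 distinct closed tours to check (reversals are equivalent).
Depot→P1→P2→P3→Depot: 12+5+29+35 = 81
Depot→P1→P3→P2→Depot: 12+34+29+17 = 92
Depot→P2→P1→P3→Depot: 17+5+34+35 = 91
The minimum is 81.
One optimal route: Depot → P1 → P2 → P3 → Depot (or its reverse).

Shortest round trip = 81.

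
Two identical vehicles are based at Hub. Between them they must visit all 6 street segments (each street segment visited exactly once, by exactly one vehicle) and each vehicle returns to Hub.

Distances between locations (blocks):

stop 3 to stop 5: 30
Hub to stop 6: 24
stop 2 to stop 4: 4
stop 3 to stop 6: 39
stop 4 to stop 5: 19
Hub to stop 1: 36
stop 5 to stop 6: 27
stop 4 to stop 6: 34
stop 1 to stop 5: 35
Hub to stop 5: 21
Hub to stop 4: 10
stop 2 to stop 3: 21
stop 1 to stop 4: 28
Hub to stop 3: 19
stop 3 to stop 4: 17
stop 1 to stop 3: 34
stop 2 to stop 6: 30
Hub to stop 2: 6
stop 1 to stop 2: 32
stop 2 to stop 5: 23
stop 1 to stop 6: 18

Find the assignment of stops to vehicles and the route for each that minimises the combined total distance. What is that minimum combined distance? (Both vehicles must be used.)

139 blocks — the smallest possible combined total.

Check every non-empty split of the stops between the two vehicles; for each half take its own optimal tour:
  {stop 1} + {stop 2, stop 3, stop 4, stop 5, stop 6}: 72 + 108 = 180
  {stop 2} + {stop 1, stop 3, stop 4, stop 5, stop 6}: 12 + 127 = 139
  {stop 1, stop 2} + {stop 3, stop 4, stop 5, stop 6}: 74 + 106 = 180
  {stop 3} + {stop 1, stop 2, stop 4, stop 5, stop 6}: 38 + 104 = 142
  {stop 1, stop 3} + {stop 2, stop 4, stop 5, stop 6}: 89 + 80 = 169
  {stop 2, stop 3} + {stop 1, stop 4, stop 5, stop 6}: 46 + 104 = 150
  … (31 splits in total)
Best: vehicle 1 Hub → stop 2 → Hub = 12; vehicle 2 Hub → stop 3 → stop 1 → stop 6 → stop 5 → stop 4 → Hub = 127; combined 139.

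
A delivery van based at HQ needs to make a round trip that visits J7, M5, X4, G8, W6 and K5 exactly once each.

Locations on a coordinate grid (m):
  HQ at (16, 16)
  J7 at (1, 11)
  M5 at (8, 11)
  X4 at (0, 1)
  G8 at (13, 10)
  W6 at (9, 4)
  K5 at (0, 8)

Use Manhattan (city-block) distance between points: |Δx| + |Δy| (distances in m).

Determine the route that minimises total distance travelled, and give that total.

With 6 stops there are 6!/2 = 360 distinct round trips (a route and its reverse cost the same).
HQ - J7 - M5 - X4 - G8 - W6 - K5 - HQ: 20+7+18+22+10+13+24 = 114
HQ - J7 - M5 - X4 - G8 - K5 - W6 - HQ: 20+7+18+22+15+13+19 = 114
HQ - J7 - M5 - X4 - W6 - G8 - K5 - HQ: 20+7+18+12+10+15+24 = 106
HQ - J7 - M5 - X4 - W6 - K5 - G8 - HQ: 20+7+18+12+13+15+9 = 94
HQ - J7 - M5 - X4 - K5 - G8 - W6 - HQ: 20+7+18+7+15+10+19 = 96
HQ - J7 - M5 - X4 - K5 - W6 - G8 - HQ: 20+7+18+7+13+10+9 = 84
HQ - J7 - M5 - G8 - X4 - W6 - K5 - HQ: 20+7+6+22+12+13+24 = 104
HQ - J7 - M5 - G8 - X4 - K5 - W6 - HQ: 20+7+6+22+7+13+19 = 94
… (352 more)
HQ - M5 - J7 - K5 - X4 - W6 - G8 - HQ: 13+7+4+7+12+10+9 = 62  ← best
The minimum is 62.
One optimal route: HQ → M5 → J7 → K5 → X4 → W6 → G8 → HQ (or its reverse).

Shortest round trip = 62 m.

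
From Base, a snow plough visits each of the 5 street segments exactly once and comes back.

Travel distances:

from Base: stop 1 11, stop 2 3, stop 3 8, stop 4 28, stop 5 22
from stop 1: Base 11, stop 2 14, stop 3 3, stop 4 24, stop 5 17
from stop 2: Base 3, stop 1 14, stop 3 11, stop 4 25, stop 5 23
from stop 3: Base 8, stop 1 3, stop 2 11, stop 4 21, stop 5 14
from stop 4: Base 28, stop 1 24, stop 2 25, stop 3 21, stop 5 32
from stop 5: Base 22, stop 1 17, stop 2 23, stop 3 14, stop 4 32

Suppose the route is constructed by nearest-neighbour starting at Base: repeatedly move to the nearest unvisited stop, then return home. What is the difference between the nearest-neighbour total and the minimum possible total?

From Base: stop 2=3, stop 3=8, stop 1=11, stop 5=22, stop 4=28 → choose stop 2 (3).
From stop 2: stop 3=11, stop 1=14, stop 5=23, stop 4=25 → choose stop 3 (11).
From stop 3: stop 1=3, stop 5=14, stop 4=21 → choose stop 1 (3).
From stop 1: stop 5=17, stop 4=24 → choose stop 5 (17).
From stop 5: stop 4=32 → choose stop 4 (32).
NN route Base → stop 2 → stop 3 → stop 1 → stop 5 → stop 4 → Base costs 94.
Optimal: Base → stop 1 → stop 3 → stop 5 → stop 4 → stop 2 → Base costs 88 (by enumerating all 60 distinct tours).
Excess = 94 − 88 = 6.

The nearest-neighbour route is 6 longer than optimal.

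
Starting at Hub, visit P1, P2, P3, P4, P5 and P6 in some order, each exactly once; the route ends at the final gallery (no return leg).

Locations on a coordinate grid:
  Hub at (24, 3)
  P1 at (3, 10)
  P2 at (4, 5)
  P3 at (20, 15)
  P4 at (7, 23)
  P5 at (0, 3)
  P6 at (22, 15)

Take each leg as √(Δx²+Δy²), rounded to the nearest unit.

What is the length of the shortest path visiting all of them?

There are 6! = 720 possible orderings.
Hub - P1 - P2 - P3 - P4 - P5 - P6: 22+5+19+15+21+25 = 107
Hub - P1 - P2 - P3 - P4 - P6 - P5: 22+5+19+15+17+25 = 103
Hub - P1 - P2 - P3 - P5 - P4 - P6: 22+5+19+23+21+17 = 107
Hub - P1 - P2 - P3 - P5 - P6 - P4: 22+5+19+23+25+17 = 111
Hub - P1 - P2 - P3 - P6 - P4 - P5: 22+5+19+2+17+21 = 86
Hub - P1 - P2 - P3 - P6 - P5 - P4: 22+5+19+2+25+21 = 94
Hub - P1 - P2 - P4 - P3 - P5 - P6: 22+5+18+15+23+25 = 108
Hub - P1 - P2 - P4 - P3 - P6 - P5: 22+5+18+15+2+25 = 87
… (712 more)
Hub - P6 - P3 - P4 - P1 - P2 - P5: 12+2+15+14+5+4 = 52  ← best
The minimum is 52.
One shortest path: Hub → P6 → P3 → P4 → P1 → P2 → P5.

52 — the minimum one-way total.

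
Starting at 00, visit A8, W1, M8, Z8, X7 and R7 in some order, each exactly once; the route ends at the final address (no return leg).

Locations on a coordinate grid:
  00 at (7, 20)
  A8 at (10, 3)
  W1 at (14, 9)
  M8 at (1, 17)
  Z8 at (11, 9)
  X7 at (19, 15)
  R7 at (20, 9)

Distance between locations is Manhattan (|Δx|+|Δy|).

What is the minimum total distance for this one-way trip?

There are 6! = 720 possible orderings.
00→A8→W1→M8→Z8→X7→R7: 20+10+21+18+14+7 = 90
00→A8→W1→M8→Z8→R7→X7: 20+10+21+18+9+7 = 85
00→A8→W1→M8→X7→Z8→R7: 20+10+21+20+14+9 = 94
00→A8→W1→M8→X7→R7→Z8: 20+10+21+20+7+9 = 87
00→A8→W1→M8→R7→Z8→X7: 20+10+21+27+9+14 = 101
00→A8→W1→M8→R7→X7→Z8: 20+10+21+27+7+14 = 99
00→A8→W1→Z8→M8→X7→R7: 20+10+3+18+20+7 = 78
00→A8→W1→Z8→M8→R7→X7: 20+10+3+18+27+7 = 85
… (712 more)
00→M8→X7→R7→W1→Z8→A8: 9+20+7+6+3+7 = 52  ← best
The minimum is 52.
One shortest path: 00 → M8 → X7 → R7 → W1 → Z8 → A8.

Shortest open route: 52.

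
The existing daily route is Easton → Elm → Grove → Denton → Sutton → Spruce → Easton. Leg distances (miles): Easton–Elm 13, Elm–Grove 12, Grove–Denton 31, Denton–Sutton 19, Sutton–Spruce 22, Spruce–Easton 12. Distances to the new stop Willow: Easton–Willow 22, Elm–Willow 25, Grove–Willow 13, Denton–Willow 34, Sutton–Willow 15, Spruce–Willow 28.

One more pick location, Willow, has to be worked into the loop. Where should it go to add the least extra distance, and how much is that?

Adding 16 miles by placing Willow on the Grove–Denton leg.

Insertion cost between consecutive stops i–j is d(i,Willow) + d(Willow,j) − d(i,j):
  between Easton and Elm: 22 + 25 − 13 = 34
  between Elm and Grove: 25 + 13 − 12 = 26
  between Grove and Denton: 13 + 34 − 31 = 16
  between Denton and Sutton: 34 + 15 − 19 = 30
  between Sutton and Spruce: 15 + 28 − 22 = 21
  between Spruce and Easton: 28 + 22 − 12 = 38
Cheapest insertion is between Grove and Denton, adding 16.
New total = 109 + 16 = 125.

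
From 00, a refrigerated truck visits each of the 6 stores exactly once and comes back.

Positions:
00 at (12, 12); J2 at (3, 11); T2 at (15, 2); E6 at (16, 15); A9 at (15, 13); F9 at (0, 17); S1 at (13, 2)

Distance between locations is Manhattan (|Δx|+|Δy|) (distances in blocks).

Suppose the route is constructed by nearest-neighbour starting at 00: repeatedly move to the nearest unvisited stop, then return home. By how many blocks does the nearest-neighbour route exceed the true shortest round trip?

The nearest-neighbour route is 4 blocks longer than optimal.

From 00: A9=4, E6=7, J2=10, S1=11, T2=13, F9=17 → choose A9 (4).
From A9: E6=3, T2=11, S1=13, J2=14, F9=19 → choose E6 (3).
From E6: T2=14, S1=16, J2=17, F9=18 → choose T2 (14).
From T2: S1=2, J2=21, F9=30 → choose S1 (2).
From S1: J2=19, F9=28 → choose J2 (19).
From J2: F9=9 → choose F9 (9).
NN route 00 → A9 → E6 → T2 → S1 → J2 → F9 → 00 costs 68.
Optimal: 00 → J2 → F9 → E6 → A9 → T2 → S1 → 00 costs 64 (by enumerating all 360 distinct tours).
Excess = 68 − 64 = 4.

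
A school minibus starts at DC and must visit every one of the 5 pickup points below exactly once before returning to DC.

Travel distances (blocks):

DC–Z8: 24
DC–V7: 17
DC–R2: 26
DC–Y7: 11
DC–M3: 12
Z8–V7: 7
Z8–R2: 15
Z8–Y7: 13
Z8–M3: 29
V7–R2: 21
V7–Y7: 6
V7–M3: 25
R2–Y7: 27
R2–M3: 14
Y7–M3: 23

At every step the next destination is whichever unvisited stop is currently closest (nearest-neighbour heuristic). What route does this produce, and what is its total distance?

At DC the remaining stops are Y7 11, M3 12, V7 17, Z8 24, R2 26; go to Y7.
At Y7 the remaining stops are V7 6, Z8 13, M3 23, R2 27; go to V7.
At V7 the remaining stops are Z8 7, R2 21, M3 25; go to Z8.
At Z8 the remaining stops are R2 15, M3 29; go to R2.
At R2 the remaining stops are M3 14; go to M3.
Return M3→DC: 12.
Total = 11 + 6 + 7 + 15 + 14 + 12 = 65.

Nearest-neighbour total = 65 blocks; route DC → Y7 → V7 → Z8 → R2 → M3 → DC.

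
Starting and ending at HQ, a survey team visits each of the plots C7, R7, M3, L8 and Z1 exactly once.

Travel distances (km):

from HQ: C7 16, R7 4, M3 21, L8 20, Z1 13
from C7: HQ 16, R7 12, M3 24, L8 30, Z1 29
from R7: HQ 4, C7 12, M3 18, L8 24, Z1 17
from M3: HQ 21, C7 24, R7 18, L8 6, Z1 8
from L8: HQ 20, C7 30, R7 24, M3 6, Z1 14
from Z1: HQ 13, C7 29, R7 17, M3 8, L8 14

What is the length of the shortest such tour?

Shortest round trip = 73 km.

With 5 stops there are 5!/2 = 60 distinct round trips (a route and its reverse cost the same).
HQ→C7→R7→M3→L8→Z1→HQ: 16+12+18+6+14+13 = 79
HQ→C7→R7→M3→Z1→L8→HQ: 16+12+18+8+14+20 = 88
HQ→C7→R7→L8→M3→Z1→HQ: 16+12+24+6+8+13 = 79
HQ→C7→R7→L8→Z1→M3→HQ: 16+12+24+14+8+21 = 95
HQ→C7→R7→Z1→M3→L8→HQ: 16+12+17+8+6+20 = 79
HQ→C7→R7→Z1→L8→M3→HQ: 16+12+17+14+6+21 = 86
HQ→C7→M3→R7→L8→Z1→HQ: 16+24+18+24+14+13 = 109
HQ→C7→M3→R7→Z1→L8→HQ: 16+24+18+17+14+20 = 109
HQ→C7→M3→L8→R7→Z1→HQ: 16+24+6+24+17+13 = 100
HQ→C7→M3→L8→Z1→R7→HQ: 16+24+6+14+17+4 = 81
HQ→C7→M3→Z1→R7→L8→HQ: 16+24+8+17+24+20 = 109
HQ→C7→M3→Z1→L8→R7→HQ: 16+24+8+14+24+4 = 90
HQ→C7→L8→R7→M3→Z1→HQ: 16+30+24+18+8+13 = 109
HQ→C7→L8→R7→Z1→M3→HQ: 16+30+24+17+8+21 = 116
… (46 more)
HQ→R7→C7→M3→L8→Z1→HQ: 4+12+24+6+14+13 = 73  ← best
The minimum is 73.
One optimal route: HQ → R7 → C7 → M3 → L8 → Z1 → HQ (or its reverse).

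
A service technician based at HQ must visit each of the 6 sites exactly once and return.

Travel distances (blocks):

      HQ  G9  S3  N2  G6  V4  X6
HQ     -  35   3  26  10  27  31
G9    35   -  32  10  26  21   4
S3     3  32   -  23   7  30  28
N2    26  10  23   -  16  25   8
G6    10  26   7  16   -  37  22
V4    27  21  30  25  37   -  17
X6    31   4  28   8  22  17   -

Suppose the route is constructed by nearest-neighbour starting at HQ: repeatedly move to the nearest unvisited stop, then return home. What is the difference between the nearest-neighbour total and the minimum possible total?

From HQ: S3=3, G6=10, N2=26, V4=27, X6=31, G9=35 → choose S3 (3).
From S3: G6=7, N2=23, X6=28, V4=30, G9=32 → choose G6 (7).
From G6: N2=16, X6=22, G9=26, V4=37 → choose N2 (16).
From N2: X6=8, G9=10, V4=25 → choose X6 (8).
From X6: G9=4, V4=17 → choose G9 (4).
From G9: V4=21 → choose V4 (21).
NN route HQ → S3 → G6 → N2 → X6 → G9 → V4 → HQ costs 86.
Optimal: HQ → S3 → G6 → N2 → G9 → X6 → V4 → HQ costs 84 (by enumerating all 360 distinct tours).
Excess = 86 − 84 = 2.

The nearest-neighbour route is 2 blocks longer than optimal.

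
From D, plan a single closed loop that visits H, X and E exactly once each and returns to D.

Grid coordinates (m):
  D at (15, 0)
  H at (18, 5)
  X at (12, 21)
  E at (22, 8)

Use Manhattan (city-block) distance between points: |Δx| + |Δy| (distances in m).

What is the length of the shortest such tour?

Minimum total distance: 62 m.

D - H - X - E - D: 8+22+23+15 = 68
D - H - E - X - D: 8+7+23+24 = 62
D - X - H - E - D: 24+22+7+15 = 68
The minimum is 62.
One optimal route: D → H → E → X → D (or its reverse).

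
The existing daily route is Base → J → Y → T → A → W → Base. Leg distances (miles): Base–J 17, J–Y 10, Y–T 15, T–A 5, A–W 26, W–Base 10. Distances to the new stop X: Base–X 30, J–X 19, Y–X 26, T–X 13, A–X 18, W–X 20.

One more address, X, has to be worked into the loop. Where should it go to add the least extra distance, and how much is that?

+12 miles — insert X between A and W.

Insertion cost between consecutive stops i–j is d(i,X) + d(X,j) − d(i,j):
  between Base and J: 30 + 19 − 17 = 32
  between J and Y: 19 + 26 − 10 = 35
  between Y and T: 26 + 13 − 15 = 24
  between T and A: 13 + 18 − 5 = 26
  between A and W: 18 + 20 − 26 = 12
  between W and Base: 20 + 30 − 10 = 40
Cheapest insertion is between A and W, adding 12.
New total = 83 + 12 = 95.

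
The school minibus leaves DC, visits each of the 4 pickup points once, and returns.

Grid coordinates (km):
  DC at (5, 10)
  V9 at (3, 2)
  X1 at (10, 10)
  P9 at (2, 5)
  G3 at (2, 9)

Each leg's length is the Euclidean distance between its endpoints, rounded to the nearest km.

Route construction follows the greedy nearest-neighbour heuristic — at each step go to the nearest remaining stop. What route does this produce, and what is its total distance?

From DC: distances to unvisited — G3=3, X1=5, P9=6, V9=8. Nearest is G3 (3).
From G3: distances to unvisited — P9=4, V9=7, X1=8. Nearest is P9 (4).
From P9: distances to unvisited — V9=3, X1=9. Nearest is V9 (3).
From V9: distances to unvisited — X1=11. Nearest is X1 (11).
Return X1→DC: 5.
Total = 3 + 4 + 3 + 11 + 5 = 26.

26 km along DC → G3 → P9 → V9 → X1 → DC.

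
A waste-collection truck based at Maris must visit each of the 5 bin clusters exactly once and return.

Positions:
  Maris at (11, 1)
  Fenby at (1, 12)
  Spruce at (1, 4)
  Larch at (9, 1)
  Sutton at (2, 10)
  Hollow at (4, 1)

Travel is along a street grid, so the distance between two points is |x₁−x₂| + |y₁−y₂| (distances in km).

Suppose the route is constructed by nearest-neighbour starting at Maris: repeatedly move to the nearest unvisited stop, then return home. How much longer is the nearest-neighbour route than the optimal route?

Maris: Larch=2, Hollow=7, Spruce=13, Sutton=18, Fenby=21 ⇒ Larch
Larch: Hollow=5, Spruce=11, Sutton=16, Fenby=19 ⇒ Hollow
Hollow: Spruce=6, Sutton=11, Fenby=14 ⇒ Spruce
Spruce: Sutton=7, Fenby=8 ⇒ Sutton
Sutton: Fenby=3 ⇒ Fenby
NN route Maris → Larch → Hollow → Spruce → Sutton → Fenby → Maris costs 44.
Optimal: Maris → Spruce → Fenby → Sutton → Hollow → Larch → Maris costs 42 (by enumerating all 60 distinct tours).
Excess = 44 − 42 = 2.

The nearest-neighbour route is 2 km longer than optimal.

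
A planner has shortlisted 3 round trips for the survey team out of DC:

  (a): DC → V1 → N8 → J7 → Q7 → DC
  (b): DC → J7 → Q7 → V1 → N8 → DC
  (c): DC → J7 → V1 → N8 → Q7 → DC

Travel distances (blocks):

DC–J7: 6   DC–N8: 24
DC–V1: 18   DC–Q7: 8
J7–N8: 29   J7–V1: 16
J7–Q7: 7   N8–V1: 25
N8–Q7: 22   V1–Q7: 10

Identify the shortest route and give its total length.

(a): 18 + 25 + 29 + 7 + 8 = 87
(b): 6 + 7 + 10 + 25 + 24 = 72
(c): 6 + 16 + 25 + 22 + 8 = 77

Shortest is (b), total 72 blocks.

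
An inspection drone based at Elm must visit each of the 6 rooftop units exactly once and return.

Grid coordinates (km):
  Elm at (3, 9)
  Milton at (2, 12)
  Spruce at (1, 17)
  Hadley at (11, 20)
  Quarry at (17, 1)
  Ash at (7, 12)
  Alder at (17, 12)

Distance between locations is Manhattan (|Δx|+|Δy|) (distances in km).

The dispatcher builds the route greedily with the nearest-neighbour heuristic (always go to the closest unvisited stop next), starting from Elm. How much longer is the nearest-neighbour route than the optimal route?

Excess over optimum: 2 km.

From Elm: Milton=4, Ash=7, Spruce=10, Alder=17, Hadley=19, Quarry=22 → choose Milton (4).
From Milton: Ash=5, Spruce=6, Alder=15, Hadley=17, Quarry=26 → choose Ash (5).
From Ash: Alder=10, Spruce=11, Hadley=12, Quarry=21 → choose Alder (10).
From Alder: Quarry=11, Hadley=14, Spruce=21 → choose Quarry (11).
From Quarry: Hadley=25, Spruce=32 → choose Hadley (25).
From Hadley: Spruce=13 → choose Spruce (13).
NN route Elm → Milton → Ash → Alder → Quarry → Hadley → Spruce → Elm costs 78.
Optimal: Elm → Milton → Spruce → Hadley → Quarry → Alder → Ash → Elm costs 76 (by enumerating all 360 distinct tours).
Excess = 78 − 76 = 2.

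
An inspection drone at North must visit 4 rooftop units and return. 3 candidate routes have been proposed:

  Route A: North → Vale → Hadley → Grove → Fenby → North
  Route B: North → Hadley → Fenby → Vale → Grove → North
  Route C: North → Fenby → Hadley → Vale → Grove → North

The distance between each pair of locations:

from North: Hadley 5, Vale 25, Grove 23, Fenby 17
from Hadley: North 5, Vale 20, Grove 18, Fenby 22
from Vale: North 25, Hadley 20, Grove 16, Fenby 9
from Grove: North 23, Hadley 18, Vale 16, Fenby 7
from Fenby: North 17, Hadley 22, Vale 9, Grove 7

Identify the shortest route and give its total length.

75 — Route B is the shortest.

Route A: 25 + 20 + 18 + 7 + 17 = 87
Route B: 5 + 22 + 9 + 16 + 23 = 75
Route C: 17 + 22 + 20 + 16 + 23 = 98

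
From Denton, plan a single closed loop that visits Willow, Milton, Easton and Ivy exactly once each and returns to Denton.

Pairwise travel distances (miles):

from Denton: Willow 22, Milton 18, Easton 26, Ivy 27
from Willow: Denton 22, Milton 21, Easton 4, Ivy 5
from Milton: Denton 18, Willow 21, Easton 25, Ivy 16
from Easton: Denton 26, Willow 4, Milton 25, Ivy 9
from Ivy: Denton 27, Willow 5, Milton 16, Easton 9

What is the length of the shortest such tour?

There are 12 distinct closed tours to check (reversals are equivalent).
Denton → Willow → Milton → Easton → Ivy → Denton: 22+21+25+9+27 = 104
Denton → Willow → Milton → Ivy → Easton → Denton: 22+21+16+9+26 = 94
Denton → Willow → Easton → Milton → Ivy → Denton: 22+4+25+16+27 = 94
Denton → Willow → Easton → Ivy → Milton → Denton: 22+4+9+16+18 = 69
Denton → Willow → Ivy → Milton → Easton → Denton: 22+5+16+25+26 = 94
Denton → Willow → Ivy → Easton → Milton → Denton: 22+5+9+25+18 = 79
Denton → Milton → Willow → Easton → Ivy → Denton: 18+21+4+9+27 = 79
Denton → Milton → Willow → Ivy → Easton → Denton: 18+21+5+9+26 = 79
Denton → Milton → Easton → Willow → Ivy → Denton: 18+25+4+5+27 = 79
Denton → Milton → Ivy → Willow → Easton → Denton: 18+16+5+4+26 = 69
Denton → Easton → Willow → Milton → Ivy → Denton: 26+4+21+16+27 = 94
Denton → Easton → Milton → Willow → Ivy → Denton: 26+25+21+5+27 = 104
The minimum is 69.
One optimal route: Denton → Willow → Easton → Ivy → Milton → Denton (or its reverse).

Minimum total distance: 69 miles.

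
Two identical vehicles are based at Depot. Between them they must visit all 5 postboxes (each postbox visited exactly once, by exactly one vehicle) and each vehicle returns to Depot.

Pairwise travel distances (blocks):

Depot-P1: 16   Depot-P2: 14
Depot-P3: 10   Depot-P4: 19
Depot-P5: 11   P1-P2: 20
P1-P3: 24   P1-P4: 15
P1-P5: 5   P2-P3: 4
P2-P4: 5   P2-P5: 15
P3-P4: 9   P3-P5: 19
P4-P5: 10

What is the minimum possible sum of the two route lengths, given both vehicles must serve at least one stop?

Try each way of splitting the stops between the two vehicles (each non-empty) and, for each split, find the best tour for each vehicle:
  {P1} + {P2, P3, P4, P5}: 32 + 40 = 72
  {P2} + {P1, P3, P4, P5}: 28 + 50 = 78
  {P1, P2} + {P3, P4, P5}: 50 + 40 = 90
  {P3} + {P1, P2, P4, P5}: 20 + 50 = 70
  {P1, P3} + {P2, P4, P5}: 50 + 40 = 90
  {P2, P3} + {P1, P4, P5}: 28 + 50 = 78
  … (15 splits in total)
Best: vehicle 1 Depot → P3 → Depot = 20; vehicle 2 Depot → P1 → P5 → P4 → P2 → Depot = 50; combined 70.

70 blocks — the smallest possible combined total.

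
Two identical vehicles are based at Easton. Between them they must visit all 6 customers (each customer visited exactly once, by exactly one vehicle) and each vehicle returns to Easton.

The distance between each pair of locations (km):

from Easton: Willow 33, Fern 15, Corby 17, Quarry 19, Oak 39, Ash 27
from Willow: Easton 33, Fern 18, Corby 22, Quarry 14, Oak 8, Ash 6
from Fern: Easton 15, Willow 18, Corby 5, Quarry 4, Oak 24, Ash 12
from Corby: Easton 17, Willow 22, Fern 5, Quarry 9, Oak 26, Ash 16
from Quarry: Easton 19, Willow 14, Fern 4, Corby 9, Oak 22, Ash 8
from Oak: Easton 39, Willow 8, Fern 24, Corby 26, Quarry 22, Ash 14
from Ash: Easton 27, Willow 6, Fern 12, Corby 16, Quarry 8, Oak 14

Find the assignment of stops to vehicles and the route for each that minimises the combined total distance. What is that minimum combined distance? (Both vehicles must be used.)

114 km — the smallest possible combined total.

There are 2^5 − 1 = 31 ways to divide the 6 stops into two non-empty groups. For each, the best each vehicle can do is its own shortest tour through its group:
  {Willow} + {Fern, Corby, Quarry, Oak, Ash}: 66 + 84 = 150
  {Fern} + {Willow, Corby, Quarry, Oak, Ash}: 30 + 84 = 114
  {Willow, Fern} + {Corby, Quarry, Oak, Ash}: 66 + 84 = 150
  {Corby} + {Willow, Fern, Quarry, Oak, Ash}: 34 + 80 = 114
  {Willow, Corby} + {Fern, Quarry, Oak, Ash}: 72 + 80 = 152
  {Fern, Corby} + {Willow, Quarry, Oak, Ash}: 37 + 80 = 117
  … (31 splits in total)
Best: vehicle 1 Easton → Fern → Easton = 30; vehicle 2 Easton → Corby → Oak → Willow → Ash → Quarry → Easton = 84; combined 114.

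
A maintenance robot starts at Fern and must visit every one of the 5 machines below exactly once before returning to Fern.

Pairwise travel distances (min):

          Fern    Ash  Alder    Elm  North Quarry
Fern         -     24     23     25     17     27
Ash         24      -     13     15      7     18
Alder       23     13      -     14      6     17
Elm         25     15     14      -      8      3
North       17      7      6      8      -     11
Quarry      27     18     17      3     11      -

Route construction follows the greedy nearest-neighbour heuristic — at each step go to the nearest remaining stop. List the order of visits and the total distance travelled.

Nearest-neighbour total = 81 min; route Fern → North → Alder → Ash → Elm → Quarry → Fern.

At Fern the remaining stops are North 17, Alder 23, Ash 24, Elm 25, Quarry 27; go to North.
At North the remaining stops are Alder 6, Ash 7, Elm 8, Quarry 11; go to Alder.
At Alder the remaining stops are Ash 13, Elm 14, Quarry 17; go to Ash.
At Ash the remaining stops are Elm 15, Quarry 18; go to Elm.
At Elm the remaining stops are Quarry 3; go to Quarry.
Return Quarry→Fern: 27.
Total = 17 + 6 + 13 + 15 + 3 + 27 = 81.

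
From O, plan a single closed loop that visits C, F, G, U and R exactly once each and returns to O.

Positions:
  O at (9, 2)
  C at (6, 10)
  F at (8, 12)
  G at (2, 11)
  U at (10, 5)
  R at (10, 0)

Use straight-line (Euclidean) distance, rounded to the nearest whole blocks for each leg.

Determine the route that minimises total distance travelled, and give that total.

With 5 stops there are 5!/2 = 60 distinct round trips (a route and its reverse cost the same).
O→C→F→G→U→R→O: 9+3+6+10+5+2 = 35
O→C→F→G→R→U→O: 9+3+6+14+5+3 = 40
O→C→F→U→G→R→O: 9+3+7+10+14+2 = 45
O→C→F→U→R→G→O: 9+3+7+5+14+11 = 49
O→C→F→R→G→U→O: 9+3+12+14+10+3 = 51
O→C→F→R→U→G→O: 9+3+12+5+10+11 = 50
O→C→G→F→U→R→O: 9+4+6+7+5+2 = 33
O→C→G→F→R→U→O: 9+4+6+12+5+3 = 39
O→C→G→U→F→R→O: 9+4+10+7+12+2 = 44
O→C→G→U→R→F→O: 9+4+10+5+12+10 = 50
O→C→G→R→F→U→O: 9+4+14+12+7+3 = 49
O→C→G→R→U→F→O: 9+4+14+5+7+10 = 49
O→C→U→F→G→R→O: 9+6+7+6+14+2 = 44
O→C→U→F→R→G→O: 9+6+7+12+14+11 = 59
… (46 more)
O→G→C→F→U→R→O: 11+4+3+7+5+2 = 32  ← best
The minimum is 32.
One optimal route: O → G → C → F → U → R → O (or its reverse).

Minimum total distance: 32 blocks.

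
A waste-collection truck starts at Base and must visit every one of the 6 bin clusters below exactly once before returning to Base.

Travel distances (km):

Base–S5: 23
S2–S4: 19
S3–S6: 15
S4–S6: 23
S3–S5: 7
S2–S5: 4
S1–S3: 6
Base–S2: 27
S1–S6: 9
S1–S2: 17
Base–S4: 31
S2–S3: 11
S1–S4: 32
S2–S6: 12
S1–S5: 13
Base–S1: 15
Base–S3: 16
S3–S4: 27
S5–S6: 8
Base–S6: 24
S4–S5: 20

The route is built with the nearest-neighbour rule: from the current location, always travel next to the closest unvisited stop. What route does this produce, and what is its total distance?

Nearest-neighbour total = 98 km; route Base → S1 → S3 → S5 → S2 → S6 → S4 → Base.

From Base: distances to unvisited — S1=15, S3=16, S5=23, S6=24, S2=27, S4=31. Nearest is S1 (15).
From S1: distances to unvisited — S3=6, S6=9, S5=13, S2=17, S4=32. Nearest is S3 (6).
From S3: distances to unvisited — S5=7, S2=11, S6=15, S4=27. Nearest is S5 (7).
From S5: distances to unvisited — S2=4, S6=8, S4=20. Nearest is S2 (4).
From S2: distances to unvisited — S6=12, S4=19. Nearest is S6 (12).
From S6: distances to unvisited — S4=23. Nearest is S4 (23).
Return S4→Base: 31.
Total = 15 + 6 + 7 + 4 + 12 + 23 + 31 = 98.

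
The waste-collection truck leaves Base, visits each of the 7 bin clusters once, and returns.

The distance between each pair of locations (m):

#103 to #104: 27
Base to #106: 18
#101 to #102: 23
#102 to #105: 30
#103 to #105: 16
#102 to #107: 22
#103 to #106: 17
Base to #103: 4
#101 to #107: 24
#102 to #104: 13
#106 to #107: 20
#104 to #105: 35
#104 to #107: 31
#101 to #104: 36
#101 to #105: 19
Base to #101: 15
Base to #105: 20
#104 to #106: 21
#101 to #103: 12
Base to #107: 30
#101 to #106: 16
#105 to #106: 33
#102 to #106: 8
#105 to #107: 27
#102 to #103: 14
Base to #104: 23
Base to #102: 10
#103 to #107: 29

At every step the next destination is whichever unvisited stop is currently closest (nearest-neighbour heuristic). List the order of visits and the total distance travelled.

From Base: distances to unvisited — #103=4, #102=10, #101=15, #106=18, #105=20, #104=23, #107=30. Nearest is #103 (4).
From #103: distances to unvisited — #101=12, #102=14, #105=16, #106=17, #104=27, #107=29. Nearest is #101 (12).
From #101: distances to unvisited — #106=16, #105=19, #102=23, #107=24, #104=36. Nearest is #106 (16).
From #106: distances to unvisited — #102=8, #107=20, #104=21, #105=33. Nearest is #102 (8).
From #102: distances to unvisited — #104=13, #107=22, #105=30. Nearest is #104 (13).
From #104: distances to unvisited — #107=31, #105=35. Nearest is #107 (31).
From #107: distances to unvisited — #105=27. Nearest is #105 (27).
Return #105→Base: 20.
Total = 4 + 12 + 16 + 8 + 13 + 31 + 27 + 20 = 131.

Nearest-neighbour total = 131 m; route Base → #103 → #101 → #106 → #102 → #104 → #107 → #105 → Base.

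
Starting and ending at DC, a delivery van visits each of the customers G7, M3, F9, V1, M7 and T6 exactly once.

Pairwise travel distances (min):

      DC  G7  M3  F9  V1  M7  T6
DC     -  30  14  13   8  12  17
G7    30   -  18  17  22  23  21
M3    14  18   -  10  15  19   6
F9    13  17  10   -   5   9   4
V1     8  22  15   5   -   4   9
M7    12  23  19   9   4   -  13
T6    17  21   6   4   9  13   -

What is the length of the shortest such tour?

Minimum total distance: 76 min.

There are 360 distinct closed tours to check (reversals are equivalent).
DC - G7 - M3 - F9 - V1 - M7 - T6 - DC: 30+18+10+5+4+13+17 = 97
DC - G7 - M3 - F9 - V1 - T6 - M7 - DC: 30+18+10+5+9+13+12 = 97
DC - G7 - M3 - F9 - M7 - V1 - T6 - DC: 30+18+10+9+4+9+17 = 97
DC - G7 - M3 - F9 - M7 - T6 - V1 - DC: 30+18+10+9+13+9+8 = 97
DC - G7 - M3 - F9 - T6 - V1 - M7 - DC: 30+18+10+4+9+4+12 = 87
DC - G7 - M3 - F9 - T6 - M7 - V1 - DC: 30+18+10+4+13+4+8 = 87
DC - G7 - M3 - V1 - F9 - M7 - T6 - DC: 30+18+15+5+9+13+17 = 107
DC - G7 - M3 - V1 - F9 - T6 - M7 - DC: 30+18+15+5+4+13+12 = 97
… (352 more)
DC - M3 - T6 - F9 - G7 - M7 - V1 - DC: 14+6+4+17+23+4+8 = 76  ← best
The minimum is 76.
One optimal route: DC → M3 → T6 → F9 → G7 → M7 → V1 → DC (or its reverse).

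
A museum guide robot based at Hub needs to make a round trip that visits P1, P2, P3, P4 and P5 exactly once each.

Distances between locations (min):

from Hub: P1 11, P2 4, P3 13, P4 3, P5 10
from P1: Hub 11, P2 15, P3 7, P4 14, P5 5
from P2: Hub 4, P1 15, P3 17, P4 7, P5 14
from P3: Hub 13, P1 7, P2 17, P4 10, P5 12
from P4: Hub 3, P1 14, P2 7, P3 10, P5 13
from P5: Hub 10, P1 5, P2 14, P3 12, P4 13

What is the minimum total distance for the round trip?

43 min — the shortest possible round trip.

With 5 stops there are 5!/2 = 60 distinct round trips (a route and its reverse cost the same).
Hub→P1→P2→P3→P4→P5→Hub: 11+15+17+10+13+10 = 76
Hub→P1→P2→P3→P5→P4→Hub: 11+15+17+12+13+3 = 71
Hub→P1→P2→P4→P3→P5→Hub: 11+15+7+10+12+10 = 65
Hub→P1→P2→P4→P5→P3→Hub: 11+15+7+13+12+13 = 71
Hub→P1→P2→P5→P3→P4→Hub: 11+15+14+12+10+3 = 65
Hub→P1→P2→P5→P4→P3→Hub: 11+15+14+13+10+13 = 76
Hub→P1→P3→P2→P4→P5→Hub: 11+7+17+7+13+10 = 65
Hub→P1→P3→P2→P5→P4→Hub: 11+7+17+14+13+3 = 65
Hub→P1→P3→P4→P2→P5→Hub: 11+7+10+7+14+10 = 59
Hub→P1→P3→P4→P5→P2→Hub: 11+7+10+13+14+4 = 59
Hub→P1→P3→P5→P2→P4→Hub: 11+7+12+14+7+3 = 54
Hub→P1→P3→P5→P4→P2→Hub: 11+7+12+13+7+4 = 54
Hub→P1→P4→P2→P3→P5→Hub: 11+14+7+17+12+10 = 71
Hub→P1→P4→P2→P5→P3→Hub: 11+14+7+14+12+13 = 71
… (46 more)
Hub→P2→P4→P3→P1→P5→Hub: 4+7+10+7+5+10 = 43  ← best
The minimum is 43.
One optimal route: Hub → P2 → P4 → P3 → P1 → P5 → Hub (or its reverse).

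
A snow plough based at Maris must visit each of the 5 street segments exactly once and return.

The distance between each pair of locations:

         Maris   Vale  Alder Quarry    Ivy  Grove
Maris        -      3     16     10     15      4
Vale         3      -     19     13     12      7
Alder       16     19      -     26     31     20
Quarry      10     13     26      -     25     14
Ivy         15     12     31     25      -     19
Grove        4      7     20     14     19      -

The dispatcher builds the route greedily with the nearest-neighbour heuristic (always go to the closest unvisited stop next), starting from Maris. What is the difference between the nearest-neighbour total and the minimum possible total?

From Maris: Vale=3, Grove=4, Quarry=10, Ivy=15, Alder=16 → choose Vale (3).
From Vale: Grove=7, Ivy=12, Quarry=13, Alder=19 → choose Grove (7).
From Grove: Quarry=14, Ivy=19, Alder=20 → choose Quarry (14).
From Quarry: Ivy=25, Alder=26 → choose Ivy (25).
From Ivy: Alder=31 → choose Alder (31).
NN route Maris → Vale → Grove → Quarry → Ivy → Alder → Maris costs 96.
Optimal: Maris → Vale → Ivy → Alder → Quarry → Grove → Maris costs 90 (by enumerating all 60 distinct tours).
Excess = 96 − 90 = 6.

6 longer than the optimal tour.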